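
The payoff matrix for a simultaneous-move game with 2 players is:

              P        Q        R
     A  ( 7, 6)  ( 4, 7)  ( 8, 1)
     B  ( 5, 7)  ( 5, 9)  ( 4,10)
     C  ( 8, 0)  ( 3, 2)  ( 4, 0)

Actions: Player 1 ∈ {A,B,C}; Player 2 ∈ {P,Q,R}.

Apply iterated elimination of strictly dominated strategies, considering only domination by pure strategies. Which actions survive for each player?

IESDS → P1:{A,B} P2:{Q,R}

P2 drop P (Q beats it: A:7>6 B:9>7 C:2>0)
P1 drop C (A beats it: Q:4>3 R:8>4)
P1→{A,B} P2→{Q,R}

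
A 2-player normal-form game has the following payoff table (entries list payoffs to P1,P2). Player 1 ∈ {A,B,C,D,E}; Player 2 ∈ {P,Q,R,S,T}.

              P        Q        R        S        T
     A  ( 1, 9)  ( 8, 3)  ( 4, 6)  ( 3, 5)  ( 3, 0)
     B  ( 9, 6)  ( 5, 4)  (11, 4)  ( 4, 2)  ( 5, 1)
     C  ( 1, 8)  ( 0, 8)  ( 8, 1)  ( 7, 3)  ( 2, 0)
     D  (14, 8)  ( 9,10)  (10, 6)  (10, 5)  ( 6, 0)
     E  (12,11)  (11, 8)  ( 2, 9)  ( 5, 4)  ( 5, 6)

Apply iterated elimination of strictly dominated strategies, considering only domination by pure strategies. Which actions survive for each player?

P1 drop A (D beats it: P:14>1 Q:9>8 R:10>4 S:10>3 T:6>3)
P1 drop C (D beats it: P:14>1 Q:9>0 R:10>8 S:10>7 T:6>2)
P2 drop R (P beats it: B:6>4 D:8>6 E:11>9)
P1 drop B (D beats it: P:14>9 Q:9>5 S:10>4 T:6>5)
P2 drop S (P beats it: D:8>5 E:11>4)
P2 drop T (P beats it: D:8>0 E:11>6)
P1→{D,E} P2→{P,Q}

IESDS → P1:{D,E} P2:{P,Q}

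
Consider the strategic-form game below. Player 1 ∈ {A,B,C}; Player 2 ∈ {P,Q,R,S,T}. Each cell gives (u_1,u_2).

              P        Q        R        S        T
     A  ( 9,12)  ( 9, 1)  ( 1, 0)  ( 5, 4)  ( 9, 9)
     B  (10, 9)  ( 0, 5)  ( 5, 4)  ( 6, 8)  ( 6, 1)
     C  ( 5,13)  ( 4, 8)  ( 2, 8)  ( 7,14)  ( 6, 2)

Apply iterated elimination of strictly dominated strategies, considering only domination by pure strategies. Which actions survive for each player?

P2 drop Q (P beats it: A:12>1 B:9>5 C:13>8)
P2 drop R (P beats it: A:12>0 B:9>4 C:13>8)
P2 drop T (P beats it: A:12>9 B:9>1 C:13>2)
P1 drop A (B beats it: P:10>9 S:6>5)
P1→{B,C} P2→{P,S}

Remaining: P1:{B,C} P2:{P,S}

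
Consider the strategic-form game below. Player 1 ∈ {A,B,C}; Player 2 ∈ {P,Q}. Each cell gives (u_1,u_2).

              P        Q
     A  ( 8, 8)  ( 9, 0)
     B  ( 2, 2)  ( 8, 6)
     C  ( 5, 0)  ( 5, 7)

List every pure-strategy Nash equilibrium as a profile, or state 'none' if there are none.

(A,P): NE
(A,Q): not NE [P2→P gives 8>0]
(B,P): not NE [P1→A gives 8>2; P2→Q gives 6>2]
(B,Q): not NE [P1→A gives 9>8]
(C,P): not NE [P1→A gives 8>5; P2→Q gives 7>0]
(C,Q): not NE [P1→A gives 9>5]

NE set: (A,P)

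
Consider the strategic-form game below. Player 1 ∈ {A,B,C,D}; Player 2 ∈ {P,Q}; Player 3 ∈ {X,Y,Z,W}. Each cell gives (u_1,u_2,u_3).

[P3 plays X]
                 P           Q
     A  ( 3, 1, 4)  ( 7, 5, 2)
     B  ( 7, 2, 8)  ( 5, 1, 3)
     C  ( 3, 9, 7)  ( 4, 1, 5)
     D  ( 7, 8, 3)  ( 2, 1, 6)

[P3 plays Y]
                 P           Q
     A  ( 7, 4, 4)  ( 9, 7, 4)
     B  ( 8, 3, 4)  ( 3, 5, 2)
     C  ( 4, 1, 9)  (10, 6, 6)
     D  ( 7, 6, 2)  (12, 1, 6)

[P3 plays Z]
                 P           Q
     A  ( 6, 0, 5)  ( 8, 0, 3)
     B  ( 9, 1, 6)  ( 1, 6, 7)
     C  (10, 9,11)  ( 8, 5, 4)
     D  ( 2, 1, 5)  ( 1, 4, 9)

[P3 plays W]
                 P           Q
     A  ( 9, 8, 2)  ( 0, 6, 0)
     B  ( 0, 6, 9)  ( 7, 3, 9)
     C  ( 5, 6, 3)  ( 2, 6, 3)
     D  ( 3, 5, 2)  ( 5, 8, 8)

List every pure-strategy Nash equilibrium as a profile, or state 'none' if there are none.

NE set: (C,P,Z)

(A,P,X): not NE [P1→D gives 7>3; P2→Q gives 5>1; P3→Z gives 5>4]
(A,P,Y): not NE [P1→B gives 8>7; P2→Q gives 7>4; P3→Z gives 5>4]
(A,P,Z): not NE [P1→C gives 10>6]
(A,P,W): not NE [P3→Z gives 5>2]
(A,Q,X): not NE [P3→Y gives 4>2]
(A,Q,Y): not NE [P1→D gives 12>9]
(A,Q,Z): not NE [P3→Y gives 4>3]
(A,Q,W): not NE [P1→B gives 7>0; P2→P gives 8>6; P3→Y gives 4>0]
(B,P,X): not NE [P3→W gives 9>8]
(B,P,Y): not NE [P2→Q gives 5>3; P3→W gives 9>4]
(B,P,Z): not NE [P1→C gives 10>9; P2→Q gives 6>1; P3→W gives 9>6]
(B,P,W): not NE [P1→A gives 9>0]
(B,Q,X): not NE [P1→A gives 7>5; P2→P gives 2>1; P3→W gives 9>3]
(B,Q,Y): not NE [P1→D gives 12>3; P3→W gives 9>2]
(B,Q,Z): not NE [P1→C gives 8>1; P3→W gives 9>7]
(B,Q,W): not NE [P2→P gives 6>3]
(C,P,X): not NE [P1→D gives 7>3; P3→Z gives 11>7]
(C,P,Y): not NE [P1→B gives 8>4; P2→Q gives 6>1; P3→Z gives 11>9]
(C,P,Z): NE
(C,P,W): not NE [P1→A gives 9>5; P3→Z gives 11>3]
(C,Q,X): not NE [P1→A gives 7>4; P2→P gives 9>1; P3→Y gives 6>5]
(C,Q,Y): not NE [P1→D gives 12>10]
(C,Q,Z): not NE [P2→P gives 9>5; P3→Y gives 6>4]
(C,Q,W): not NE [P1→B gives 7>2; P3→Y gives 6>3]
(D,P,X): not NE [P3→Z gives 5>3]
(D,P,Y): not NE [P1→B gives 8>7; P3→Z gives 5>2]
(D,P,Z): not NE [P1→C gives 10>2; P2→Q gives 4>1]
(D,P,W): not NE [P1→A gives 9>3; P2→Q gives 8>5; P3→Z gives 5>2]
(D,Q,X): not NE [P1→A gives 7>2; P2→P gives 8>1; P3→Z gives 9>6]
(D,Q,Y): not NE [P2→P gives 6>1; P3→Z gives 9>6]
(D,Q,Z): not NE [P1→C gives 8>1]
(D,Q,W): not NE [P1→B gives 7>5; P3→Z gives 9>8]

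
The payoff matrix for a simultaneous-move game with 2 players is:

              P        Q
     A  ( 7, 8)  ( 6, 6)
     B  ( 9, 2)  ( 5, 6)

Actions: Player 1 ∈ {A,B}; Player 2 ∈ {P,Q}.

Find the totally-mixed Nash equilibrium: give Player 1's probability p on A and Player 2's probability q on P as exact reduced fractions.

P1 indiff ⇒ q·7+(1-q)·6 = q·9+(1-q)·5 ⇒ q(-2) = (1-q)(-1) ⇒ q = 1/3
P2 indiff ⇒ p·8+(1-p)·2 = p·6+(1-p)·6 ⇒ p(2) = (1-p)(4) ⇒ p = 2/3

P1 mixes 2/3 on A; P2 mixes 1/3 on P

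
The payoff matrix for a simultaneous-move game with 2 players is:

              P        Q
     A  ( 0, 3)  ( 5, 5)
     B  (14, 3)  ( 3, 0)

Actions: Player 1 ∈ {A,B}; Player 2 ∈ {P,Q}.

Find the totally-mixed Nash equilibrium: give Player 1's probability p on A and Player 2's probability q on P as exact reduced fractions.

P1 indiff ⇒ q·0+(1-q)·5 = q·14+(1-q)·3 ⇒ q(-14) = (1-q)(-2) ⇒ q = 1/8
P2 indiff ⇒ p·3+(1-p)·3 = p·5+(1-p)·0 ⇒ p(-2) = (1-p)(-3) ⇒ p = 3/5

P1 mixes 3/5 on A; P2 mixes 1/8 on P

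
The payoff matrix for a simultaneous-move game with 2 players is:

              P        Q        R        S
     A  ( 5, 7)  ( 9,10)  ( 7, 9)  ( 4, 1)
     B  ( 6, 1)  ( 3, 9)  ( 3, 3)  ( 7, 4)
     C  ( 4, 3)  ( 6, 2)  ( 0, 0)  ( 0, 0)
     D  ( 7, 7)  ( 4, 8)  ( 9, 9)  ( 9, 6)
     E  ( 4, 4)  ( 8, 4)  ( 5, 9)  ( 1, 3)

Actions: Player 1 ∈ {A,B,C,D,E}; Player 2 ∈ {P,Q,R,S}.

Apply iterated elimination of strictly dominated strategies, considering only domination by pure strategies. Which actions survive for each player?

P1 drop B (D beats it: P:7>6 Q:4>3 R:9>3 S:9>7)
P1 drop C (A beats it: P:5>4 Q:9>6 R:7>0 S:4>0)
P1 drop E (A beats it: P:5>4 Q:9>8 R:7>5 S:4>1)
P2 drop P (Q beats it: A:10>7 D:8>7)
P2 drop S (Q beats it: A:10>1 D:8>6)
P1→{A,D} P2→{Q,R}

Survivors P1:{A,D} P2:{Q,R}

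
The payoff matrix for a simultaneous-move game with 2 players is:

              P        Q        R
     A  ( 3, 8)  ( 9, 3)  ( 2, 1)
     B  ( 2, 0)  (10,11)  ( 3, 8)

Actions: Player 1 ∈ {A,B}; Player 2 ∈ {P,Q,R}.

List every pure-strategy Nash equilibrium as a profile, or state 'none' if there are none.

(A,P): NE
(A,Q): not NE [P1→B gives 10>9; P2→P gives 8>3]
(A,R): not NE [P1→B gives 3>2; P2→P gives 8>1]
(B,P): not NE [P1→A gives 3>2; P2→Q gives 11>0]
(B,Q): NE
(B,R): not NE [P2→Q gives 11>8]

NE set: (A,P), (B,Q)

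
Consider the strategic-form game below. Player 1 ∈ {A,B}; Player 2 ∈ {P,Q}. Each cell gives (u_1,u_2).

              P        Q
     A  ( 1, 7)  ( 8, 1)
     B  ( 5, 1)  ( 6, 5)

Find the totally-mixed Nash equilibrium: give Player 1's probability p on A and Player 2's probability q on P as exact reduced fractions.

P1 indiff ⇒ q·1+(1-q)·8 = q·5+(1-q)·6 ⇒ q(-4) = (1-q)(-2) ⇒ q = 1/3
P2 indiff ⇒ p·7+(1-p)·1 = p·1+(1-p)·5 ⇒ p(6) = (1-p)(4) ⇒ p = 2/5

P1 mixes 2/5 on A; P2 mixes 1/3 on P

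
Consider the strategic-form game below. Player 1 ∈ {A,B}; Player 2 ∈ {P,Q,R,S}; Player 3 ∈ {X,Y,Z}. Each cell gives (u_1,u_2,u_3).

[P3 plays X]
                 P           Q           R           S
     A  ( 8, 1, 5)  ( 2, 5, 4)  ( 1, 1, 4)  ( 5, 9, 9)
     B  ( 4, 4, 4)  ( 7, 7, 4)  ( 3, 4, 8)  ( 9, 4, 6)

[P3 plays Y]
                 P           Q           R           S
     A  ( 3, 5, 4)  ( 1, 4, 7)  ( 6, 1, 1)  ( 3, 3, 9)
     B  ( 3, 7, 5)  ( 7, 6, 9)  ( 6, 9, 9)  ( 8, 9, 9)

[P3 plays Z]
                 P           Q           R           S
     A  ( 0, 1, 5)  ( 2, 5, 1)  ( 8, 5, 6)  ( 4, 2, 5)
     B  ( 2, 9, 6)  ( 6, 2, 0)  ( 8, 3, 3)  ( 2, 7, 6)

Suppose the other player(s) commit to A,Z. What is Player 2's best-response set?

P2 best: {Q,R}

u_2(P vs A,Z) = 1
u_2(Q vs A,Z) = 5
u_2(R vs A,Z) = 5
u_2(S vs A,Z) = 2
max payoff 5 at {Q,R}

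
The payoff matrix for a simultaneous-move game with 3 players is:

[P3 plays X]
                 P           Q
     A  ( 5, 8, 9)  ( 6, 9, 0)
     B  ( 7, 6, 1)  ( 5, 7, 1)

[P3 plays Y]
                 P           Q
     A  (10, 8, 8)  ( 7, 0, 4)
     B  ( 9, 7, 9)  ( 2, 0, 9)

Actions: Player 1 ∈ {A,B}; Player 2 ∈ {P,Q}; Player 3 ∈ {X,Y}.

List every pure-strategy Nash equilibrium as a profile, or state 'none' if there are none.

Equilibria: none

(A,P,X): not NE [P1→B gives 7>5; P2→Q gives 9>8]
(A,P,Y): not NE [P3→X gives 9>8]
(A,Q,X): not NE [P3→Y gives 4>0]
(A,Q,Y): not NE [P2→P gives 8>0]
(B,P,X): not NE [P2→Q gives 7>6; P3→Y gives 9>1]
(B,P,Y): not NE [P1→A gives 10>9]
(B,Q,X): not NE [P1→A gives 6>5; P3→Y gives 9>1]
(B,Q,Y): not NE [P1→A gives 7>2; P2→P gives 7>0]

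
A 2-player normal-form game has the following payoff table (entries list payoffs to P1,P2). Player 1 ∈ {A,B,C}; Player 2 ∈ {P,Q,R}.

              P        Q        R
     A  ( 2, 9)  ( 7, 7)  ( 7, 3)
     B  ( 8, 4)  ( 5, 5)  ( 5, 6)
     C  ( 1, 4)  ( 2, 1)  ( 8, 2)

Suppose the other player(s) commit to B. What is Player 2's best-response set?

u_2(P vs B) = 4
u_2(Q vs B) = 5
u_2(R vs B) = 6
max payoff 6 at {R}

argmax u_2 = {R}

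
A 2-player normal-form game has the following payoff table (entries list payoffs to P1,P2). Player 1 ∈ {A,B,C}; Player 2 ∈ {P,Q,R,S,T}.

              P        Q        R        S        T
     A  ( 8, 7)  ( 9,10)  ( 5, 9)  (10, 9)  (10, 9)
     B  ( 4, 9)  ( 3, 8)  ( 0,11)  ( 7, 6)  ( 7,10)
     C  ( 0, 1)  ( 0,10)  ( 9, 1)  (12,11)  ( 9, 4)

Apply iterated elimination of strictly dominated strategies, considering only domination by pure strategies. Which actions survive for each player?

P1 drop B (A beats it: P:8>4 Q:9>3 R:5>0 S:10>7 T:10>7)
P2 drop P (Q beats it: A:10>7 C:10>1)
P2 drop R (Q beats it: A:10>9 C:10>1)
P2 drop T (Q beats it: A:10>9 C:10>4)
P1→{A,C} P2→{Q,S}

Remaining: P1:{A,C} P2:{Q,S}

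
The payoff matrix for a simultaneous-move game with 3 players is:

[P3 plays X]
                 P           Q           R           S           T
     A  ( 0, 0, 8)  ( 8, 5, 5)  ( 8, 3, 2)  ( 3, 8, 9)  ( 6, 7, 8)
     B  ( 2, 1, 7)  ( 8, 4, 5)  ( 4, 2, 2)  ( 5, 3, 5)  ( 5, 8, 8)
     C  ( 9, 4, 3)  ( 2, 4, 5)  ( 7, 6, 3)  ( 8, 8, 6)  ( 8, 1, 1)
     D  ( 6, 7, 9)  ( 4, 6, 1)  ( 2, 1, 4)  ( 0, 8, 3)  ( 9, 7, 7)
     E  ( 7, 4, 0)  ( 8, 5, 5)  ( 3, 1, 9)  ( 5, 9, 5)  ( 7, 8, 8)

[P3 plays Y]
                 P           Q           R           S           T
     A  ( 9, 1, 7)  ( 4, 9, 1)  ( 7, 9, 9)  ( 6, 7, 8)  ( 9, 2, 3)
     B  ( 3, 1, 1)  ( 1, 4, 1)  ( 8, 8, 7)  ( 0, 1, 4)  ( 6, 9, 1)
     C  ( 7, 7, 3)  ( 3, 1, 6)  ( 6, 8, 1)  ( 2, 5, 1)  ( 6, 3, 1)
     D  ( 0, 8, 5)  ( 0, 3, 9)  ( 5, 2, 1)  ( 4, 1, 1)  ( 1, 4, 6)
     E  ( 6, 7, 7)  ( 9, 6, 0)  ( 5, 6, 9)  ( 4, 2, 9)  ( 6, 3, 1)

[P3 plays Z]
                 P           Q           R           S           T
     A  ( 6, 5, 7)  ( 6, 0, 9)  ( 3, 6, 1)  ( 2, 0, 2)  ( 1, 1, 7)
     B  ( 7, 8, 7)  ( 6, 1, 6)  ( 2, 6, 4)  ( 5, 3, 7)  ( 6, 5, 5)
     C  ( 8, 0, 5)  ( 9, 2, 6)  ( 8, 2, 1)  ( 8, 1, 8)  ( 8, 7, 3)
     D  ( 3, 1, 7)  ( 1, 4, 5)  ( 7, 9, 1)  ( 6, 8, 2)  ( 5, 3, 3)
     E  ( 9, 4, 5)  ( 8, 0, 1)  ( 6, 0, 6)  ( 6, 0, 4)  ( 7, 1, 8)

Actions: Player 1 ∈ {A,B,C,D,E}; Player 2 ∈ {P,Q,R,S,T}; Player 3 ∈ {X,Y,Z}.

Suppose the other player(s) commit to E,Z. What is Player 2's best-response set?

BR_2 = {P}

u_2(P vs E,Z) = 4
u_2(Q vs E,Z) = 0
u_2(R vs E,Z) = 0
u_2(S vs E,Z) = 0
u_2(T vs E,Z) = 1
max payoff 4 at {P}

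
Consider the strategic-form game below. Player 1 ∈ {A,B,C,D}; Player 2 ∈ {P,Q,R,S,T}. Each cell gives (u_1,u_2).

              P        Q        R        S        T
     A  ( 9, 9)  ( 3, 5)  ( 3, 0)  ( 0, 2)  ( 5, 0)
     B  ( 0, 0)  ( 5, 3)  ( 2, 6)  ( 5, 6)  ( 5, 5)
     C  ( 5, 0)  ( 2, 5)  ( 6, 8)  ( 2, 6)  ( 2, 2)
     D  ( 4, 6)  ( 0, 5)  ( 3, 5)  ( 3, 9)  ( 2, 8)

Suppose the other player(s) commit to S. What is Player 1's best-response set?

u_1(A vs S) = 0
u_1(B vs S) = 5
u_1(C vs S) = 2
u_1(D vs S) = 3
max payoff 5 at {B}

argmax u_1 = {B}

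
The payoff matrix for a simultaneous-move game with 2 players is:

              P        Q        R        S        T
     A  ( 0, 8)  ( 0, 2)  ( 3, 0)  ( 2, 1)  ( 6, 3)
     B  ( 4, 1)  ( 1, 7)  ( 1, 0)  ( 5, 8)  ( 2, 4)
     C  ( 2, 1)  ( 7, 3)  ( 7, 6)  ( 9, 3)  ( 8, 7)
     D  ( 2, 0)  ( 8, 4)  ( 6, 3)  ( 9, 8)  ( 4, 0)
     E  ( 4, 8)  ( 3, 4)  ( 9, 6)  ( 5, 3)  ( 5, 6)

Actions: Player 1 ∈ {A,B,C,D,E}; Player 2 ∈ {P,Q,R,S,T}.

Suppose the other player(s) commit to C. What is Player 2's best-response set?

u_2(P vs C) = 1
u_2(Q vs C) = 3
u_2(R vs C) = 6
u_2(S vs C) = 3
u_2(T vs C) = 7
max payoff 7 at {T}

P2 best: {T}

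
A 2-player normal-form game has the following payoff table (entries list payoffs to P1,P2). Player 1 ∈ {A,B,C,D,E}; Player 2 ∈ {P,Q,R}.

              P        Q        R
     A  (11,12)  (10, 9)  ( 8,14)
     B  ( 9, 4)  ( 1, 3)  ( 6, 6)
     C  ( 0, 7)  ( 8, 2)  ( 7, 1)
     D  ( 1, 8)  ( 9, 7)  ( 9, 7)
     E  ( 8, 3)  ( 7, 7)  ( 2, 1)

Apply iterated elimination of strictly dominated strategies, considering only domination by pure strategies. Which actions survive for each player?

P1 drop B (A beats it: P:11>9 Q:10>1 R:8>6)
P1 drop C (A beats it: P:11>0 Q:10>8 R:8>7)
P1 drop E (A beats it: P:11>8 Q:10>7 R:8>2)
P2 drop Q (P beats it: A:12>9 D:8>7)
P1→{A,D} P2→{P,R}

IESDS → P1:{A,D} P2:{P,R}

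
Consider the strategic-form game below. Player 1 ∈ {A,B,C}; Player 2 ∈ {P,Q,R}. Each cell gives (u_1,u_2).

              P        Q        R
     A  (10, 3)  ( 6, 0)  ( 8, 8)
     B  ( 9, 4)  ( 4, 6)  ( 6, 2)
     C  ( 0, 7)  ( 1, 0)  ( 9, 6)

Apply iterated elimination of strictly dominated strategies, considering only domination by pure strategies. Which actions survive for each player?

P1 drop B (A beats it: P:10>9 Q:6>4 R:8>6)
P2 drop Q (P beats it: A:3>0 C:7>0)
P1→{A,C} P2→{P,R}

IESDS → P1:{A,C} P2:{P,R}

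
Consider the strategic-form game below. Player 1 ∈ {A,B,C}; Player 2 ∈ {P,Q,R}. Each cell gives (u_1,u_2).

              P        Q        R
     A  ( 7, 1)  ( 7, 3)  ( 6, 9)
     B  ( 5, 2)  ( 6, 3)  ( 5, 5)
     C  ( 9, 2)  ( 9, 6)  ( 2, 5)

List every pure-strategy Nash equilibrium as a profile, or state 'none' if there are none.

Nash profiles: (A,R), (C,Q)

(A,P): not NE [P1→C gives 9>7; P2→R gives 9>1]
(A,Q): not NE [P1→C gives 9>7; P2→R gives 9>3]
(A,R): NE
(B,P): not NE [P1→C gives 9>5; P2→R gives 5>2]
(B,Q): not NE [P1→C gives 9>6; P2→R gives 5>3]
(B,R): not NE [P1→A gives 6>5]
(C,P): not NE [P2→Q gives 6>2]
(C,Q): NE
(C,R): not NE [P1→A gives 6>2; P2→Q gives 6>5]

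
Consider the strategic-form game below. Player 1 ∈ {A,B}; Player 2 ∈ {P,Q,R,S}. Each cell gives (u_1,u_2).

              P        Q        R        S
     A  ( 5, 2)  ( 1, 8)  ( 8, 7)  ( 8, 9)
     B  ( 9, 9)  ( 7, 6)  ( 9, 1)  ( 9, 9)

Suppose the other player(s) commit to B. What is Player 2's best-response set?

P2 best: {P,S}

u_2(P vs B) = 9
u_2(Q vs B) = 6
u_2(R vs B) = 1
u_2(S vs B) = 9
max payoff 9 at {P,S}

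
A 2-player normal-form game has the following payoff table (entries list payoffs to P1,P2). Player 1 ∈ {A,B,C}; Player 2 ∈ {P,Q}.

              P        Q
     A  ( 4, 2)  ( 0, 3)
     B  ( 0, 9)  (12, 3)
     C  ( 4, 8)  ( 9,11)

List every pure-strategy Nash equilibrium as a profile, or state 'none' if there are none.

No pure NE.

(A,P): not NE [P2→Q gives 3>2]
(A,Q): not NE [P1→B gives 12>0]
(B,P): not NE [P1→C gives 4>0]
(B,Q): not NE [P2→P gives 9>3]
(C,P): not NE [P2→Q gives 11>8]
(C,Q): not NE [P1→B gives 12>9]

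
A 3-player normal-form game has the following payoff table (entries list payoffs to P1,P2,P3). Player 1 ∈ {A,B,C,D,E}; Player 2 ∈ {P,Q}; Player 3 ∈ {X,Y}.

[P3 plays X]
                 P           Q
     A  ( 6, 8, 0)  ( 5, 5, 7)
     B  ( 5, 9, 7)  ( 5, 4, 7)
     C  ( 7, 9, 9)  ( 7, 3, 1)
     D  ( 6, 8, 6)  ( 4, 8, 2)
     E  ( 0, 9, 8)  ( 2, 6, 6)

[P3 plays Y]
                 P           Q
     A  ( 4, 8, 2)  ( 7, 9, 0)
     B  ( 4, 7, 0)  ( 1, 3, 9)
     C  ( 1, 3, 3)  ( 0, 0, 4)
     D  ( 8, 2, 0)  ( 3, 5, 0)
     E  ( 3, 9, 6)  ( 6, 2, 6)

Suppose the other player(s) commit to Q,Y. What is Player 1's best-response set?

u_1(A vs Q,Y) = 7
u_1(B vs Q,Y) = 1
u_1(C vs Q,Y) = 0
u_1(D vs Q,Y) = 3
u_1(E vs Q,Y) = 6
max payoff 7 at {A}

argmax u_1 = {A}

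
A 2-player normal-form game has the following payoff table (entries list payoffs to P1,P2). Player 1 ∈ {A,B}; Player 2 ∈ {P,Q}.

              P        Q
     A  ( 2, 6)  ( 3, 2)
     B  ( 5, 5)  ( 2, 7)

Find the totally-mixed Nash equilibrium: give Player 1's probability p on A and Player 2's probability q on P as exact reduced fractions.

P1 indiff ⇒ q·2+(1-q)·3 = q·5+(1-q)·2 ⇒ q(-3) = (1-q)(-1) ⇒ q = 1/4
P2 indiff ⇒ p·6+(1-p)·5 = p·2+(1-p)·7 ⇒ p(4) = (1-p)(2) ⇒ p = 1/3

P1 mixes 1/3 on A; P2 mixes 1/4 on P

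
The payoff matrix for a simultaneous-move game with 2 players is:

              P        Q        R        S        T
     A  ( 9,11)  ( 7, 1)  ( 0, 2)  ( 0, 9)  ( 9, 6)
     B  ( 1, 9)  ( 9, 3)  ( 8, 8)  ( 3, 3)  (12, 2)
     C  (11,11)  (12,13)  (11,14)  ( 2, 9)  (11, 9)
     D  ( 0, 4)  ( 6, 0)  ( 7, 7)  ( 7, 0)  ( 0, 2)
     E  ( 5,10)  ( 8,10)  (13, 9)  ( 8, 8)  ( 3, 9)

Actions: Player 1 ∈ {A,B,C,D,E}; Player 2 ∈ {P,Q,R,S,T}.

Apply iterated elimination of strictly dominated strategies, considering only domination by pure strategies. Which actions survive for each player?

P1 drop A (C beats it: P:11>9 Q:12>7 R:11>0 S:2>0 T:11>9)
P1 drop D (E beats it: P:5>0 Q:8>6 R:13>7 S:8>7 T:3>0)
P2 drop S (P beats it: B:9>3 C:11>9 E:10>8)
P2 drop T (P beats it: B:9>2 C:11>9 E:10>9)
P1 drop B (C beats it: P:11>1 Q:12>9 R:11>8)
P1→{C,E} P2→{P,Q,R}

Survivors P1:{C,E} P2:{P,Q,R}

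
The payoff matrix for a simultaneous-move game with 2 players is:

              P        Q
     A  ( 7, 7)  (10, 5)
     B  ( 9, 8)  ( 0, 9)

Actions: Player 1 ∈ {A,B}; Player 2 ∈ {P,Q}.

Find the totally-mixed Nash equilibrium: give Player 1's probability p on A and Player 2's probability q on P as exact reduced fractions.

P1 indiff ⇒ q·7+(1-q)·10 = q·9+(1-q)·0 ⇒ q(-2) = (1-q)(-10) ⇒ q = 5/6
P2 indiff ⇒ p·7+(1-p)·8 = p·5+(1-p)·9 ⇒ p(2) = (1-p)(1) ⇒ p = 1/3

(p,q) = (1/3, 5/6)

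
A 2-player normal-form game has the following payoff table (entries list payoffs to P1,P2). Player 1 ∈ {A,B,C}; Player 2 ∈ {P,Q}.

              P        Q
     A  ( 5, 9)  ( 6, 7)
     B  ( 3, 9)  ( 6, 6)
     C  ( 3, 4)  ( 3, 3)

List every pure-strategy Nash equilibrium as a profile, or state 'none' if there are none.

(A,P): NE
(A,Q): not NE [P2→P gives 9>7]
(B,P): not NE [P1→A gives 5>3]
(B,Q): not NE [P2→P gives 9>6]
(C,P): not NE [P1→A gives 5>3]
(C,Q): not NE [P1→B gives 6>3; P2→P gives 4>3]

Nash profiles: (A,P)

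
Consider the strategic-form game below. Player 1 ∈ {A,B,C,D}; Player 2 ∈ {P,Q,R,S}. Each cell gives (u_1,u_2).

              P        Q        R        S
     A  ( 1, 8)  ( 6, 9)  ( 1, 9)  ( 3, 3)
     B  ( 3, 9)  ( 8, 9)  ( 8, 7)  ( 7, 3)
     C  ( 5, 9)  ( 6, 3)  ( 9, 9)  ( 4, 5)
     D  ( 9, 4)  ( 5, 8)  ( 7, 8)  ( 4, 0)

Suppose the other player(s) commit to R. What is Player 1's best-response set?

BR_1 = {C}

u_1(A vs R) = 1
u_1(B vs R) = 8
u_1(C vs R) = 9
u_1(D vs R) = 7
max payoff 9 at {C}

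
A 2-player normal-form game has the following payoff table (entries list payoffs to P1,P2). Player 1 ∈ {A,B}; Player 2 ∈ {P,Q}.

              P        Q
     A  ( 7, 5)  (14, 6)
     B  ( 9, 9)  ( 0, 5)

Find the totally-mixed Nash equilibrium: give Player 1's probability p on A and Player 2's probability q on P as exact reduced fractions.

(p,q) = (4/5, 7/8)

P1 indiff ⇒ q·7+(1-q)·14 = q·9+(1-q)·0 ⇒ q(-2) = (1-q)(-14) ⇒ q = 7/8
P2 indiff ⇒ p·5+(1-p)·9 = p·6+(1-p)·5 ⇒ p(-1) = (1-p)(-4) ⇒ p = 4/5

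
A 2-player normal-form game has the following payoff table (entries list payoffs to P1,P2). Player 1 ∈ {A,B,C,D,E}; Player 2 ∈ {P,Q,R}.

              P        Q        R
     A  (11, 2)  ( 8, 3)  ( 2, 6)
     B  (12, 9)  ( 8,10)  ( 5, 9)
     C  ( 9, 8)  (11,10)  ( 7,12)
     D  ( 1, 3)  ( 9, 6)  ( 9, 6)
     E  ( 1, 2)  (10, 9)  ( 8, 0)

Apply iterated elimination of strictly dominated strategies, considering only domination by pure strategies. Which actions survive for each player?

Survivors P1:{C,D,E} P2:{Q,R}

P2 drop P (Q beats it: A:3>2 B:10>9 C:10>8 D:6>3 E:9>2)
P1 drop A (C beats it: Q:11>8 R:7>2)
P1 drop B (C beats it: Q:11>8 R:7>5)
P1→{C,D,E} P2→{Q,R}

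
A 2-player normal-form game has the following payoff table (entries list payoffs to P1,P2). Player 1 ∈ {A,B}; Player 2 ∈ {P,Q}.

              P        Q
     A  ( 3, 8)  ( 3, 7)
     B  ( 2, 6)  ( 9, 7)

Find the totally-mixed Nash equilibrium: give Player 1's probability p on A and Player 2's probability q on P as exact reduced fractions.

(p,q) = (1/2, 6/7)

P1 indiff ⇒ q·3+(1-q)·3 = q·2+(1-q)·9 ⇒ q(1) = (1-q)(6) ⇒ q = 6/7
P2 indiff ⇒ p·8+(1-p)·6 = p·7+(1-p)·7 ⇒ p(1) = (1-p)(1) ⇒ p = 1/2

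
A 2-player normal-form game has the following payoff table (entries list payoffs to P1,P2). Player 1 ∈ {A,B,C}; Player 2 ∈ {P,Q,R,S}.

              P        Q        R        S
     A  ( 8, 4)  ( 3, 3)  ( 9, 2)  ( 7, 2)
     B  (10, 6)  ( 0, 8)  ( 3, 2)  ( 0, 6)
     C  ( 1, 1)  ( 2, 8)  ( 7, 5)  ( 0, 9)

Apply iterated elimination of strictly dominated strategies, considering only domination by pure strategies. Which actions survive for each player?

IESDS → P1:{A,B} P2:{P,Q}

P1 drop C (A beats it: P:8>1 Q:3>2 R:9>7 S:7>0)
P2 drop R (P beats it: A:4>2 B:6>2)
P2 drop S (Q beats it: A:3>2 B:8>6)
P1→{A,B} P2→{P,Q}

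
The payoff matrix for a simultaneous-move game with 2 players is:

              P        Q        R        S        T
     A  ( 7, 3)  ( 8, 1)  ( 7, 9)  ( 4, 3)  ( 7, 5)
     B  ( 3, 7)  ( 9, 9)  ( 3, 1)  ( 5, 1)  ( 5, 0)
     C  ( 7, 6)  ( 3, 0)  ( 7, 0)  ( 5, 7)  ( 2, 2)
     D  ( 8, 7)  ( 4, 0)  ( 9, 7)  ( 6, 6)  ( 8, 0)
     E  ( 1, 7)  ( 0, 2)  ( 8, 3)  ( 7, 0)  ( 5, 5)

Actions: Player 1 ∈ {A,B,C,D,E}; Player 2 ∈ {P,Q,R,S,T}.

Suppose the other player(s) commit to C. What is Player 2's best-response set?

argmax u_2 = {S}

u_2(P vs C) = 6
u_2(Q vs C) = 0
u_2(R vs C) = 0
u_2(S vs C) = 7
u_2(T vs C) = 2
max payoff 7 at {S}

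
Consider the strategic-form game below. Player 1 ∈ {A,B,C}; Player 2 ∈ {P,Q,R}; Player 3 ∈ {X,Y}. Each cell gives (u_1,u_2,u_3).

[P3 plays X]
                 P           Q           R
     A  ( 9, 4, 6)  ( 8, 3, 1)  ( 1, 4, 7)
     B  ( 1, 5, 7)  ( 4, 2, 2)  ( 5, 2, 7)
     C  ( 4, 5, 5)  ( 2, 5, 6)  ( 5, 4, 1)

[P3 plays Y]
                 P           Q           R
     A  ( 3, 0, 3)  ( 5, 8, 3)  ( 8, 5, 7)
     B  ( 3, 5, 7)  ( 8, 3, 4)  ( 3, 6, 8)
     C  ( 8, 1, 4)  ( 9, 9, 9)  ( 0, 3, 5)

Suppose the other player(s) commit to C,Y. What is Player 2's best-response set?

BR_2 = {Q}

u_2(P vs C,Y) = 1
u_2(Q vs C,Y) = 9
u_2(R vs C,Y) = 3
max payoff 9 at {Q}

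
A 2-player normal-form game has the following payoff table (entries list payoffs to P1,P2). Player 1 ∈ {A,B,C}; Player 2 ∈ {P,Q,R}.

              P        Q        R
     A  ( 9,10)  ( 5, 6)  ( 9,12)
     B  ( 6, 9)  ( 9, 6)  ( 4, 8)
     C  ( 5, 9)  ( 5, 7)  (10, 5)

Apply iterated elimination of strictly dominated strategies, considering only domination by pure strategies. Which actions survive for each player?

IESDS → P1:{A,C} P2:{P,R}

P2 drop Q (P beats it: A:10>6 B:9>6 C:9>7)
P1 drop B (A beats it: P:9>6 R:9>4)
P1→{A,C} P2→{P,R}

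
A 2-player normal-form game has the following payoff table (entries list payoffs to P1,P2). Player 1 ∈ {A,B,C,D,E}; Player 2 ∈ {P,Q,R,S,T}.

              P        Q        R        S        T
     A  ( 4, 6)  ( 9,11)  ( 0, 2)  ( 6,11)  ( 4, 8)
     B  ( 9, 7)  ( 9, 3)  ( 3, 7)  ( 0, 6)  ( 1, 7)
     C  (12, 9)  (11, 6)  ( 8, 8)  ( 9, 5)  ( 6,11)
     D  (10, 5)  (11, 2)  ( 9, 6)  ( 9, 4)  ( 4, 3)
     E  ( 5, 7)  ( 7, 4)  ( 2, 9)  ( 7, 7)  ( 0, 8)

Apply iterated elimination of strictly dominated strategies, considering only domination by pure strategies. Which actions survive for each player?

P1 drop A (C beats it: P:12>4 Q:11>9 R:8>0 S:9>6 T:6>4)
P1 drop B (C beats it: P:12>9 Q:11>9 R:8>3 S:9>0 T:6>1)
P1 drop E (C beats it: P:12>5 Q:11>7 R:8>2 S:9>7 T:6>0)
P2 drop Q (P beats it: C:9>6 D:5>2)
P2 drop S (P beats it: C:9>5 D:5>4)
P1→{C,D} P2→{P,R,T}

Survivors P1:{C,D} P2:{P,R,T}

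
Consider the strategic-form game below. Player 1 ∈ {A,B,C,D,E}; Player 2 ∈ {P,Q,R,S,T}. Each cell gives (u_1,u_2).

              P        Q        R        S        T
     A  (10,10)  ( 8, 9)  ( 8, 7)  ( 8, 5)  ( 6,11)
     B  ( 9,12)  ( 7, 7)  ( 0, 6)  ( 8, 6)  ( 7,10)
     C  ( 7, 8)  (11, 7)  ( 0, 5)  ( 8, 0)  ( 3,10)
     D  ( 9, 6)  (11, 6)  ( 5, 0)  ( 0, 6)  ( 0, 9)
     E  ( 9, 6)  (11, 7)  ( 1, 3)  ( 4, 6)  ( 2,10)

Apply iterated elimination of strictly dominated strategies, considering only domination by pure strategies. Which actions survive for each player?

IESDS → P1:{A,B} P2:{P,T}

P2 drop Q (T beats it: A:11>9 B:10>7 C:10>7 D:9>6 E:10>7)
P1 drop D (A beats it: P:10>9 R:8>5 S:8>0 T:6>0)
P1 drop E (A beats it: P:10>9 R:8>1 S:8>4 T:6>2)
P2 drop R (P beats it: A:10>7 B:12>6 C:8>5)
P2 drop S (P beats it: A:10>5 B:12>6 C:8>0)
P1 drop C (A beats it: P:10>7 T:6>3)
P1→{A,B} P2→{P,T}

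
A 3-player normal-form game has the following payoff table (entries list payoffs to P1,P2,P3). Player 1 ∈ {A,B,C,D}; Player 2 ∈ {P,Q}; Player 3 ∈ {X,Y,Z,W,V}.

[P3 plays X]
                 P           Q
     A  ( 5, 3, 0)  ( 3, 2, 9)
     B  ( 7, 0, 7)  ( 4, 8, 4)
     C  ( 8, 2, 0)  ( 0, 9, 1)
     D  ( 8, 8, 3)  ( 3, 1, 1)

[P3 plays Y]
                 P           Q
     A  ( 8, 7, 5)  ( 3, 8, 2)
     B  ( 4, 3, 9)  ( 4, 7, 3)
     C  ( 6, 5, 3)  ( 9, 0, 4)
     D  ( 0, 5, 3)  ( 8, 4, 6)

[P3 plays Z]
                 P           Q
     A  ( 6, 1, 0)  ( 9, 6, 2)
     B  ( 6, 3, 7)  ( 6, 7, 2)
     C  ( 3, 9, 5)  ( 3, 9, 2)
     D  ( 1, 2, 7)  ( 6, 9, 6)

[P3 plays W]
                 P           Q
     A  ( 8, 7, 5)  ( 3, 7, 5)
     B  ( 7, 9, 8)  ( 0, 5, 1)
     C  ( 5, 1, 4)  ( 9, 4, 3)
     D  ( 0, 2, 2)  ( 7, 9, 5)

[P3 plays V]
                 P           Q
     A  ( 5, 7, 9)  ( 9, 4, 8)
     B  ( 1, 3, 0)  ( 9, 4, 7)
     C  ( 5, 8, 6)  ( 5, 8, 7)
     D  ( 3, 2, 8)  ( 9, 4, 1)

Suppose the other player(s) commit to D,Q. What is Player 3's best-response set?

u_3(X vs D,Q) = 1
u_3(Y vs D,Q) = 6
u_3(Z vs D,Q) = 6
u_3(W vs D,Q) = 5
u_3(V vs D,Q) = 1
max payoff 6 at {Y,Z}

BR_3 = {Y,Z}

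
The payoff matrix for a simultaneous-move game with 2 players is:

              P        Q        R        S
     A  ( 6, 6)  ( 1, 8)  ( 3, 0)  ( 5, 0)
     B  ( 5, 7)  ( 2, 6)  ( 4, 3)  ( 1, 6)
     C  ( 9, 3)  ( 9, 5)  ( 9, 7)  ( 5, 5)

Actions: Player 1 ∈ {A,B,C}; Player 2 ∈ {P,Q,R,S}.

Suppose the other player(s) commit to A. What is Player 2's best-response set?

argmax u_2 = {Q}

u_2(P vs A) = 6
u_2(Q vs A) = 8
u_2(R vs A) = 0
u_2(S vs A) = 0
max payoff 8 at {Q}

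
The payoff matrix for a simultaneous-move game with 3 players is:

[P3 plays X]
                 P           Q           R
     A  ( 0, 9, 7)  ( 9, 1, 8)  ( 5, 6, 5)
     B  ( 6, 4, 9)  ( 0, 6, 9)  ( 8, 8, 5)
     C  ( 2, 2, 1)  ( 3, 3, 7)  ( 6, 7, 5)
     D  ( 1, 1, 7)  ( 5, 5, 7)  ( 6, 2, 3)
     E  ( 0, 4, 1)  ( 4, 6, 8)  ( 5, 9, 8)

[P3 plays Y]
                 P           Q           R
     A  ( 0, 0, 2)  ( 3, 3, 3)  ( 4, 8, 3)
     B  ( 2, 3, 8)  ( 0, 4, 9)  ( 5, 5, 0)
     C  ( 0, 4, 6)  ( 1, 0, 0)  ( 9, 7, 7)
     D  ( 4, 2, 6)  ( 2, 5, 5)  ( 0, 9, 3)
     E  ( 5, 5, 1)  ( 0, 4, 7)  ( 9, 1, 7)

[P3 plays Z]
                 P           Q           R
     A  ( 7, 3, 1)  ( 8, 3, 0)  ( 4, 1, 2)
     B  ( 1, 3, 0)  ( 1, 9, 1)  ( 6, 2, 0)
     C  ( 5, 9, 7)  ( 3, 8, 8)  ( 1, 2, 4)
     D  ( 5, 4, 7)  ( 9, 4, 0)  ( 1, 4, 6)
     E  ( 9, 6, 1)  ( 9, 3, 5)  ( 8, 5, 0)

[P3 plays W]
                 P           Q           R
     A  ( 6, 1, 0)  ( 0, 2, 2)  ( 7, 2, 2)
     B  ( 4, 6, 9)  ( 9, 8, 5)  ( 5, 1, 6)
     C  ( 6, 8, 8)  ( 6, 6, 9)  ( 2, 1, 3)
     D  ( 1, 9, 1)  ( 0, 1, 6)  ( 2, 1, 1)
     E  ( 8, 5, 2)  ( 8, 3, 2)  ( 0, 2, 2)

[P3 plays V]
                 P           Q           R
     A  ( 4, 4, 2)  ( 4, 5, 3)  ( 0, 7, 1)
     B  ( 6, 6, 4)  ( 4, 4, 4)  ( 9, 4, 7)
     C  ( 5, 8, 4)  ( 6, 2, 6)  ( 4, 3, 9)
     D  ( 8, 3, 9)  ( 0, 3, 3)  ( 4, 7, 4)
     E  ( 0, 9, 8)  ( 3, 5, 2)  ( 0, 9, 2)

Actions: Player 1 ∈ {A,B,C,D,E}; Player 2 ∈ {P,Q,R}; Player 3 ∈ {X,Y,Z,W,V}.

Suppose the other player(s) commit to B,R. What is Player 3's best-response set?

P3 best: {V}

u_3(X vs B,R) = 5
u_3(Y vs B,R) = 0
u_3(Z vs B,R) = 0
u_3(W vs B,R) = 6
u_3(V vs B,R) = 7
max payoff 7 at {V}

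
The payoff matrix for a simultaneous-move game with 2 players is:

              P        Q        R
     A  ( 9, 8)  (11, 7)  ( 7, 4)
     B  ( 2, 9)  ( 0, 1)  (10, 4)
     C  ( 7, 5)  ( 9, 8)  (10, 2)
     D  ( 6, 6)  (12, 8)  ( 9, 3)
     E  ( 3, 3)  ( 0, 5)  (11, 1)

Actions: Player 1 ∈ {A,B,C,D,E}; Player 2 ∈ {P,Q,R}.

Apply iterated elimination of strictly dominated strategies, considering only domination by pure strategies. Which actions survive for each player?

Remaining: P1:{A,D} P2:{P,Q}

P2 drop R (P beats it: A:8>4 B:9>4 C:5>2 D:6>3 E:3>1)
P1 drop B (A beats it: P:9>2 Q:11>0)
P1 drop C (A beats it: P:9>7 Q:11>9)
P1 drop E (A beats it: P:9>3 Q:11>0)
P1→{A,D} P2→{P,Q}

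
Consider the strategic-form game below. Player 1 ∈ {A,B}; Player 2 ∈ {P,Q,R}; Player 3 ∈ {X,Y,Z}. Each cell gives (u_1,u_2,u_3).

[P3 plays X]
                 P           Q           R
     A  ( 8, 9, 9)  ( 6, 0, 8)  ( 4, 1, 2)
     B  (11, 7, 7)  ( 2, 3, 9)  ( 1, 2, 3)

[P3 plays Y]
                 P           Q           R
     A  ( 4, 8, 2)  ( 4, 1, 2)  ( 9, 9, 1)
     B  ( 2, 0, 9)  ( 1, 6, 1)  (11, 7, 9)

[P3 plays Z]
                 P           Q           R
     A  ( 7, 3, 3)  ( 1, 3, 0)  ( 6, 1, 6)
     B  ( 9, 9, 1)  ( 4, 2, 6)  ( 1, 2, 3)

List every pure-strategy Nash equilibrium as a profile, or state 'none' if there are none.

(A,P,X): not NE [P1→B gives 11>8]
(A,P,Y): not NE [P2→R gives 9>8; P3→X gives 9>2]
(A,P,Z): not NE [P1→B gives 9>7; P3→X gives 9>3]
(A,Q,X): not NE [P2→P gives 9>0]
(A,Q,Y): not NE [P2→R gives 9>1; P3→X gives 8>2]
(A,Q,Z): not NE [P1→B gives 4>1; P3→X gives 8>0]
(A,R,X): not NE [P2→P gives 9>1; P3→Z gives 6>2]
(A,R,Y): not NE [P1→B gives 11>9; P3→Z gives 6>1]
(A,R,Z): not NE [P2→Q gives 3>1]
(B,P,X): not NE [P3→Y gives 9>7]
(B,P,Y): not NE [P1→A gives 4>2; P2→R gives 7>0]
(B,P,Z): not NE [P3→Y gives 9>1]
(B,Q,X): not NE [P1→A gives 6>2; P2→P gives 7>3]
(B,Q,Y): not NE [P1→A gives 4>1; P2→R gives 7>6; P3→X gives 9>1]
(B,Q,Z): not NE [P2→P gives 9>2; P3→X gives 9>6]
(B,R,X): not NE [P1→A gives 4>1; P2→P gives 7>2; P3→Y gives 9>3]
(B,R,Y): NE
(B,R,Z): not NE [P1→A gives 6>1; P2→P gives 9>2; P3→Y gives 9>3]

NE set: (B,R,Y)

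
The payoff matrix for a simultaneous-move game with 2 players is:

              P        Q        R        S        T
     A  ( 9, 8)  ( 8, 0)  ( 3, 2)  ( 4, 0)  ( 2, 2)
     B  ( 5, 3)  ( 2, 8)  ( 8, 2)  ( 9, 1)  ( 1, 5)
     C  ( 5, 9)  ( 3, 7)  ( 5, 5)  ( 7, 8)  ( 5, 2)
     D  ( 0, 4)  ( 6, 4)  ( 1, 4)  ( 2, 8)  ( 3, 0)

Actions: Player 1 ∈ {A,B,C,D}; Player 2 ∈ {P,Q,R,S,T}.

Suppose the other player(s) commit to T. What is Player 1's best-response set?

BR_1 = {C}

u_1(A vs T) = 2
u_1(B vs T) = 1
u_1(C vs T) = 5
u_1(D vs T) = 3
max payoff 5 at {C}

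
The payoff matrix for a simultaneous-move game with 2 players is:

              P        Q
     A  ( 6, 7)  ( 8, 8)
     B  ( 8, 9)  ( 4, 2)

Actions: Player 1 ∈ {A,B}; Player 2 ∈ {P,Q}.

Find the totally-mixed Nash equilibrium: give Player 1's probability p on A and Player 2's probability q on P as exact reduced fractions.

P1 mixes 7/8 on A; P2 mixes 2/3 on P

P1 indiff ⇒ q·6+(1-q)·8 = q·8+(1-q)·4 ⇒ q(-2) = (1-q)(-4) ⇒ q = 2/3
P2 indiff ⇒ p·7+(1-p)·9 = p·8+(1-p)·2 ⇒ p(-1) = (1-p)(-7) ⇒ p = 7/8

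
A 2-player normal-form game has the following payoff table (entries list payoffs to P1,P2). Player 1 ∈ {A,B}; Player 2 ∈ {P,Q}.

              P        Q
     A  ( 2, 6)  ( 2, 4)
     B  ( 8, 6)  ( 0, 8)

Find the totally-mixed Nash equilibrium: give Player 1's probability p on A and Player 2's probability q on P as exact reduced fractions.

P1 indiff ⇒ q·2+(1-q)·2 = q·8+(1-q)·0 ⇒ q(-6) = (1-q)(-2) ⇒ q = 1/4
P2 indiff ⇒ p·6+(1-p)·6 = p·4+(1-p)·8 ⇒ p(2) = (1-p)(2) ⇒ p = 1/2

(p,q) = (1/2, 1/4)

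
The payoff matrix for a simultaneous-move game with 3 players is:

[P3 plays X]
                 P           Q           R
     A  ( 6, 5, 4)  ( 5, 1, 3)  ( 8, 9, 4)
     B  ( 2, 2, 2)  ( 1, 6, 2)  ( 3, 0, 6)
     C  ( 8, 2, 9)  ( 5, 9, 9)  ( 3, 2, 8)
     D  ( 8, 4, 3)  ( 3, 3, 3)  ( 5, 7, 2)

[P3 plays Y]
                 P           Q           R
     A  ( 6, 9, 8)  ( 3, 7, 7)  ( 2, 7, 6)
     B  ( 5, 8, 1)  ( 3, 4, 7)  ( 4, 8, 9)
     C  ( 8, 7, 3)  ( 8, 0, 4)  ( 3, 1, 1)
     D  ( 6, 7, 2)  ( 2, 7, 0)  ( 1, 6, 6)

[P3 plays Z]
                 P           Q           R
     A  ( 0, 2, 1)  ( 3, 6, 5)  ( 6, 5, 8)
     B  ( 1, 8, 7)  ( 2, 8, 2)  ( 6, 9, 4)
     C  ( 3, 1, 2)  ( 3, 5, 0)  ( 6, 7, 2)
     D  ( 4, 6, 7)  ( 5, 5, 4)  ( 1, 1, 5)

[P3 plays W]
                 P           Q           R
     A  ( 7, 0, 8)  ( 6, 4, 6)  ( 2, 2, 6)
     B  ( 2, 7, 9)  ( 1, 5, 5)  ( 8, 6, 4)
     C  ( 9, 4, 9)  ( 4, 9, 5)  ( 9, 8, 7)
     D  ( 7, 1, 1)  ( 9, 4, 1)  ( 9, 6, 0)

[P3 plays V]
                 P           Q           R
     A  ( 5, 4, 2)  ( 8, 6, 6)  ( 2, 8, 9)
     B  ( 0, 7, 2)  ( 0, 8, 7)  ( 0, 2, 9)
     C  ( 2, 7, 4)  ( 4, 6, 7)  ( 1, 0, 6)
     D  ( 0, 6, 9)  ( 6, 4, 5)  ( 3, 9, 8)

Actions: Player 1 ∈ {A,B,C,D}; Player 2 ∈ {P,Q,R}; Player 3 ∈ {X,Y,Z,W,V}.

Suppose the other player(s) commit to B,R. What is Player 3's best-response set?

u_3(X vs B,R) = 6
u_3(Y vs B,R) = 9
u_3(Z vs B,R) = 4
u_3(W vs B,R) = 4
u_3(V vs B,R) = 9
max payoff 9 at {Y,V}

argmax u_3 = {Y,V}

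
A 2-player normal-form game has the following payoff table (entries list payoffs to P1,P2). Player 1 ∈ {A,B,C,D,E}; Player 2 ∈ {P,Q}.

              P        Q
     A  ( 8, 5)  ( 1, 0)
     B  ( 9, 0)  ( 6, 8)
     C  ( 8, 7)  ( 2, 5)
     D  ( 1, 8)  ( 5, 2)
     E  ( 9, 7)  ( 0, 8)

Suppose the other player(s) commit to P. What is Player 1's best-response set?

P1 best: {B,E}

u_1(A vs P) = 8
u_1(B vs P) = 9
u_1(C vs P) = 8
u_1(D vs P) = 1
u_1(E vs P) = 9
max payoff 9 at {B,E}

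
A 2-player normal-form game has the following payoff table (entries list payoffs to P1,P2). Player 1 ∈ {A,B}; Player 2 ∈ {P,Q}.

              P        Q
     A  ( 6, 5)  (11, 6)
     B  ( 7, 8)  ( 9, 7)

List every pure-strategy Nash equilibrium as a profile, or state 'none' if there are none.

NE set: (A,Q), (B,P)

(A,P): not NE [P1→B gives 7>6; P2→Q gives 6>5]
(A,Q): NE
(B,P): NE
(B,Q): not NE [P1→A gives 11>9; P2→P gives 8>7]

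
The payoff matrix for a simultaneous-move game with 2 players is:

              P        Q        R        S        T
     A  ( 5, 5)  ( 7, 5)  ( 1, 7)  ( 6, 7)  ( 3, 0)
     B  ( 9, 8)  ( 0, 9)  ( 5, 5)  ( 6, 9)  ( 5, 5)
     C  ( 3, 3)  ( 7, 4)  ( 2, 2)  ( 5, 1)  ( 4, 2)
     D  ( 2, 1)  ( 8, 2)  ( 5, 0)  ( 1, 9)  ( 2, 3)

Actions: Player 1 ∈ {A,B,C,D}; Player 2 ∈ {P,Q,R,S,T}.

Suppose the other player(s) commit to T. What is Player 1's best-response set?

u_1(A vs T) = 3
u_1(B vs T) = 5
u_1(C vs T) = 4
u_1(D vs T) = 2
max payoff 5 at {B}

BR_1 = {B}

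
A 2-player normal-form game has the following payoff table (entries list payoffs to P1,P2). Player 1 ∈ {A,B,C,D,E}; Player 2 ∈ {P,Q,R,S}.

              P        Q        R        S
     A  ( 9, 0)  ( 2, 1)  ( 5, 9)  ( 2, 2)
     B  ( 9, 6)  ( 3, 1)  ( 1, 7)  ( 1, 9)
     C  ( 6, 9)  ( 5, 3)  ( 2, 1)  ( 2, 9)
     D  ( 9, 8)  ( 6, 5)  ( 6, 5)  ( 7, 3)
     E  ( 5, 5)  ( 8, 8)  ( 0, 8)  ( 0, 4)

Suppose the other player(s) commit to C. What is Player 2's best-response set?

u_2(P vs C) = 9
u_2(Q vs C) = 3
u_2(R vs C) = 1
u_2(S vs C) = 9
max payoff 9 at {P,S}

argmax u_2 = {P,S}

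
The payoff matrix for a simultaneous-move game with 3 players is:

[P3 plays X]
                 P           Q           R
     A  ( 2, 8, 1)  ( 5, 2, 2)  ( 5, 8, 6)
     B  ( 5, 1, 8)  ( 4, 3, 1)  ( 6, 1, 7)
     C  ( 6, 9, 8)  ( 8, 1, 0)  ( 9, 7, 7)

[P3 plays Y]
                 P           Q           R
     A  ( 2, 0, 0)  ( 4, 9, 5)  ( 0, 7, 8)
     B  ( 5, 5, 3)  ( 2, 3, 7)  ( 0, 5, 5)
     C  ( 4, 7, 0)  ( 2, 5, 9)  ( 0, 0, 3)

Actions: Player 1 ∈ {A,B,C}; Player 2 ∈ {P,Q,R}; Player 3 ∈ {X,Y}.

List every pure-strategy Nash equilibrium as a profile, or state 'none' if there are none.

(A,P,X): not NE [P1→C gives 6>2]
(A,P,Y): not NE [P1→B gives 5>2; P2→Q gives 9>0; P3→X gives 1>0]
(A,Q,X): not NE [P1→C gives 8>5; P2→R gives 8>2; P3→Y gives 5>2]
(A,Q,Y): NE
(A,R,X): not NE [P1→C gives 9>5; P3→Y gives 8>6]
(A,R,Y): not NE [P2→Q gives 9>7]
(B,P,X): not NE [P1→C gives 6>5; P2→Q gives 3>1]
(B,P,Y): not NE [P3→X gives 8>3]
(B,Q,X): not NE [P1→C gives 8>4; P3→Y gives 7>1]
(B,Q,Y): not NE [P1→A gives 4>2; P2→R gives 5>3]
(B,R,X): not NE [P1→C gives 9>6; P2→Q gives 3>1]
(B,R,Y): not NE [P3→X gives 7>5]
(C,P,X): NE
(C,P,Y): not NE [P1→B gives 5>4; P3→X gives 8>0]
(C,Q,X): not NE [P2→P gives 9>1; P3→Y gives 9>0]
(C,Q,Y): not NE [P1→A gives 4>2; P2→P gives 7>5]
(C,R,X): not NE [P2→P gives 9>7]
(C,R,Y): not NE [P2→P gives 7>0; P3→X gives 7>3]

Nash profiles: (A,Q,Y), (C,P,X)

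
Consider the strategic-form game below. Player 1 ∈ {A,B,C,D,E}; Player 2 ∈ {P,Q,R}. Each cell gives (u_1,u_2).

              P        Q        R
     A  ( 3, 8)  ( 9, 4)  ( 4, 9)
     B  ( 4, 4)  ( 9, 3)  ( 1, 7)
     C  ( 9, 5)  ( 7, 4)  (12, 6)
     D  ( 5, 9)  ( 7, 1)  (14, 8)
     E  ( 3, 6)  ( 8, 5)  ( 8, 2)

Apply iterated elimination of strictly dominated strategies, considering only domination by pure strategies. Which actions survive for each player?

P2 drop Q (P beats it: A:8>4 B:4>3 C:5>4 D:9>1 E:6>5)
P1 drop A (C beats it: P:9>3 R:12>4)
P1 drop B (C beats it: P:9>4 R:12>1)
P1 drop E (C beats it: P:9>3 R:12>8)
P1→{C,D} P2→{P,R}

Survivors P1:{C,D} P2:{P,R}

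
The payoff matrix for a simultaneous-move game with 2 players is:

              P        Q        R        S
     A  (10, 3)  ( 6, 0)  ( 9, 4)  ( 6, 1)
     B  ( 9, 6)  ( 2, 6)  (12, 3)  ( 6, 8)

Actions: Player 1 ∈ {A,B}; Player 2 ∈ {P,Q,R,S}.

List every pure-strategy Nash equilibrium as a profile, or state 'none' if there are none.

(A,P): not NE [P2→R gives 4>3]
(A,Q): not NE [P2→R gives 4>0]
(A,R): not NE [P1→B gives 12>9]
(A,S): not NE [P2→R gives 4>1]
(B,P): not NE [P1→A gives 10>9; P2→S gives 8>6]
(B,Q): not NE [P1→A gives 6>2; P2→S gives 8>6]
(B,R): not NE [P2→S gives 8>3]
(B,S): NE

PSNE = {(B,S)}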